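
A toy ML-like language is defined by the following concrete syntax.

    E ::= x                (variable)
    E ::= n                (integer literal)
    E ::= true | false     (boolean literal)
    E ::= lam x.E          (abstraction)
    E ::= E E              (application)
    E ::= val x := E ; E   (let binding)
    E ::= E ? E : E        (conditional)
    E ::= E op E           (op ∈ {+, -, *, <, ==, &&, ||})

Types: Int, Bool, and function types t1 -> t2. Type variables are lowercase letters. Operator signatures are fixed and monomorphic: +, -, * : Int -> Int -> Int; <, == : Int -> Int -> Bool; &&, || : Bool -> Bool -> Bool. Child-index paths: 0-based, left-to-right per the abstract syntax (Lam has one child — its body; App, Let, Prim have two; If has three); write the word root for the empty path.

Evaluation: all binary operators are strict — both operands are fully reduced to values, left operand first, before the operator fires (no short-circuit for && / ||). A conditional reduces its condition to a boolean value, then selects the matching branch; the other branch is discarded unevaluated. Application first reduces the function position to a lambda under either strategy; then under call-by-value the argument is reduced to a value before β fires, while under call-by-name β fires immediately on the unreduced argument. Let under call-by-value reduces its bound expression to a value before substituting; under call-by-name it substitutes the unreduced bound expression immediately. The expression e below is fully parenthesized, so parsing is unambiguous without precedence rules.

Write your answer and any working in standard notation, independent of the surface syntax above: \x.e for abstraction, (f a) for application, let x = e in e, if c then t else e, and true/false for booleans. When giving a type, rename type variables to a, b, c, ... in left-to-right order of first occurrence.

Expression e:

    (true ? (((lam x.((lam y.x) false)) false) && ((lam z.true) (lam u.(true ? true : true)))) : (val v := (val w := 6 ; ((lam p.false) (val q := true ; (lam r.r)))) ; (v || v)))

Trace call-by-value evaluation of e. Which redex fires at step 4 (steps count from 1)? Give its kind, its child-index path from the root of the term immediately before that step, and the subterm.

Answer: beta at 1 : ((\z.true) (\u.(if true then true else true)))

Working:
step 0: (if true then (((\x.((\y.x) false)) false) && ((\z.true) (\u.(if true then true else true)))) else (let v = (let w = 6 in ((\p.false) (let q = true in (\r.r)))) in (v || v)))
step 1: [if@root] (((\x.((\y.x) false)) false) && ((\z.true) (\u.(if true then true else true))))
step 2: [beta@0] (((\y.false) false) && ((\z.true) (\u.(if true then true else true))))
step 3: [beta@0] (false && ((\z.true) (\u.(if true then true else true))))
step 4: [beta@1] (false && true)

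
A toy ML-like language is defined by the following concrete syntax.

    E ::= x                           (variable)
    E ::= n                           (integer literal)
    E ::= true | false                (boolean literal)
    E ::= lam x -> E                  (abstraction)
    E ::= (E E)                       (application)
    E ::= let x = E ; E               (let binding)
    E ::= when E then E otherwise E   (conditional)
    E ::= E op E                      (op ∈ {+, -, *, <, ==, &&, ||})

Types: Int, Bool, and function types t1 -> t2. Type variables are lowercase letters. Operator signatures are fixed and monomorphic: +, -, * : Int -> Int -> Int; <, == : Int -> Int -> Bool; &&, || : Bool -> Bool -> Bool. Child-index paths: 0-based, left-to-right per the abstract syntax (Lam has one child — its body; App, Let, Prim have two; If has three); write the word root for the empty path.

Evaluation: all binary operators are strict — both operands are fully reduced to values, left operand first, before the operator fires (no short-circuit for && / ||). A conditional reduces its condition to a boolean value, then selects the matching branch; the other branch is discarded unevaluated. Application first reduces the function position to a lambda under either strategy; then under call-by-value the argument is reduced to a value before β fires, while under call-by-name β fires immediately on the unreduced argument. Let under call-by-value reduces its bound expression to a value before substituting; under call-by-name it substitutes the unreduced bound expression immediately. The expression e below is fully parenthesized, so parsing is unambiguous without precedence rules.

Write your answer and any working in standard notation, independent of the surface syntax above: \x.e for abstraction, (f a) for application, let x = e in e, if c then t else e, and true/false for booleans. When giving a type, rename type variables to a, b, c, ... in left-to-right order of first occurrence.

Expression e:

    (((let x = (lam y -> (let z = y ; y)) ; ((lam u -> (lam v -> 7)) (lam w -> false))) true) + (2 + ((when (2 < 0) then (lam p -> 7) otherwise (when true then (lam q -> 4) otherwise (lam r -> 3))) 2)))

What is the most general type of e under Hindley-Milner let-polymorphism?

Derivation:
y : a
let z : a
y : a
\y._ : a -> a
let x : forall. a -> a
\v._ : c -> Int
\u._ : b -> c -> Int
\w._ : d -> Bool
  unify b -> c -> Int ~ (d -> Bool) -> e
  unify b ~ d -> Bool
  unify c -> Int ~ e
_ _ : c -> Int
  unify c -> Int ~ Bool -> f
  unify c ~ Bool
  unify Int ~ f
_ _ : Int
  unify Int ~ Int
  unify Int ~ Int
  unify Int ~ Int
  unify Int ~ Int
  unify Bool ~ Bool
\p._ : g -> Int
  unify Bool ~ Bool
\q._ : h -> Int
\r._ : i -> Int
  unify h -> Int ~ i -> Int
  unify h ~ i
  unify Int ~ Int
  unify g -> Int ~ i -> Int
  unify g ~ i
  unify Int ~ Int
  unify i -> Int ~ Int -> j
  unify i ~ Int
  unify Int ~ j
_ _ : Int
  unify Int ~ Int
  unify Int ~ Int

Answer: Int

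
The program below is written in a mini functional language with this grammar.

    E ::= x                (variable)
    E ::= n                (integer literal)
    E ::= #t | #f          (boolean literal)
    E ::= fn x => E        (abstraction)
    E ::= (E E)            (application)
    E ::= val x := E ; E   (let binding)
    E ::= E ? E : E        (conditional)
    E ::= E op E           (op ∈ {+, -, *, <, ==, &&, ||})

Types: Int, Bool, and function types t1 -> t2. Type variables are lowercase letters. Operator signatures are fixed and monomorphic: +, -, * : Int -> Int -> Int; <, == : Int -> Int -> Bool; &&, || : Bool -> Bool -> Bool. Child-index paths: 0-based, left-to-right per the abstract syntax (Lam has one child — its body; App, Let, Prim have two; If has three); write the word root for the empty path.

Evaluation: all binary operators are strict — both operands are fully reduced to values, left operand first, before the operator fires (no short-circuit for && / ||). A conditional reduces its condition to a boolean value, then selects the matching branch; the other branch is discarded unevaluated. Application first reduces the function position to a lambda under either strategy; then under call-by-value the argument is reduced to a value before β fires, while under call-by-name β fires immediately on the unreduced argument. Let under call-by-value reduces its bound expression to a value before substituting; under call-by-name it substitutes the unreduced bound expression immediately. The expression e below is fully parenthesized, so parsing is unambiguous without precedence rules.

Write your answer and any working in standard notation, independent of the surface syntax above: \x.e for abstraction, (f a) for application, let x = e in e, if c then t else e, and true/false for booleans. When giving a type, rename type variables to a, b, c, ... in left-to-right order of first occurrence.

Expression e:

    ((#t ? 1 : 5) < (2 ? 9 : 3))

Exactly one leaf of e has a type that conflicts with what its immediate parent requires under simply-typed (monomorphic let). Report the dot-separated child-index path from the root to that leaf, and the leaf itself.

Answer: 1.0 : 2

Trace:
  unify Bool ~ Bool
  unify Int ~ Int
  unify Int ~ Int
  unify Int ~ Bool
  FAIL: mismatch Int ~ Bool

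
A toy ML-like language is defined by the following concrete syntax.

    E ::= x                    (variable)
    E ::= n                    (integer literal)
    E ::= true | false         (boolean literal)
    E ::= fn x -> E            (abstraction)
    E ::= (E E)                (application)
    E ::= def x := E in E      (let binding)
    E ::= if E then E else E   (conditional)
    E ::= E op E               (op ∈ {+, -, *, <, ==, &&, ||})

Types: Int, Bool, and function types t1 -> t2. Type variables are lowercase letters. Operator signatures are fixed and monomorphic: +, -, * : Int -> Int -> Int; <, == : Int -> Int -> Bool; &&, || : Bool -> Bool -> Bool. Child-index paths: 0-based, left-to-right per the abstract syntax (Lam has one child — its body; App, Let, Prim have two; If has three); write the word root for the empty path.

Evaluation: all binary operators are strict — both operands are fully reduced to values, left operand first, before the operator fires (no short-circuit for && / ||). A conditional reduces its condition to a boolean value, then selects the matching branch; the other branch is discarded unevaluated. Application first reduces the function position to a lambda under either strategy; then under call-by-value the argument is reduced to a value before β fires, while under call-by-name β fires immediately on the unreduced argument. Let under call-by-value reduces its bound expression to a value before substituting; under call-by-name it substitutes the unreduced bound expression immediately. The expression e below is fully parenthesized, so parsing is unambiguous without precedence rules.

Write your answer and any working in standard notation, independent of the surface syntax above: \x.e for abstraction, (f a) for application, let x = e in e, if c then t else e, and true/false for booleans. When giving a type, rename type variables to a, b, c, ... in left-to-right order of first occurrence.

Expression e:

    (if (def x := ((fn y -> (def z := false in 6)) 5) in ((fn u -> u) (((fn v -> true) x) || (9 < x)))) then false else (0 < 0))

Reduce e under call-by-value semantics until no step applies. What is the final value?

Answer: false

Trace:
step 0: (if (let x = ((\y.(let z = false in 6)) 5) in ((\u.u) (((\v.true) x) || (9 < x)))) then false else (0 < 0))
step 1: [beta@0.0] (if (let x = (let z = false in 6) in ((\u.u) (((\v.true) x) || (9 < x)))) then false else (0 < 0))
step 2: [let@0.0] (if (let x = 6 in ((\u.u) (((\v.true) x) || (9 < x)))) then false else (0 < 0))
step 3: [let@0] (if ((\u.u) (((\v.true) 6) || (9 < 6))) then false else (0 < 0))
step 4: [beta@0.1.0] (if ((\u.u) (true || (9 < 6))) then false else (0 < 0))
step 5: [delta@0.1.1] (if ((\u.u) (true || false)) then false else (0 < 0))
step 6: [delta@0.1] (if ((\u.u) true) then false else (0 < 0))
step 7: [beta@0] (if true then false else (0 < 0))
step 8: [if@root] false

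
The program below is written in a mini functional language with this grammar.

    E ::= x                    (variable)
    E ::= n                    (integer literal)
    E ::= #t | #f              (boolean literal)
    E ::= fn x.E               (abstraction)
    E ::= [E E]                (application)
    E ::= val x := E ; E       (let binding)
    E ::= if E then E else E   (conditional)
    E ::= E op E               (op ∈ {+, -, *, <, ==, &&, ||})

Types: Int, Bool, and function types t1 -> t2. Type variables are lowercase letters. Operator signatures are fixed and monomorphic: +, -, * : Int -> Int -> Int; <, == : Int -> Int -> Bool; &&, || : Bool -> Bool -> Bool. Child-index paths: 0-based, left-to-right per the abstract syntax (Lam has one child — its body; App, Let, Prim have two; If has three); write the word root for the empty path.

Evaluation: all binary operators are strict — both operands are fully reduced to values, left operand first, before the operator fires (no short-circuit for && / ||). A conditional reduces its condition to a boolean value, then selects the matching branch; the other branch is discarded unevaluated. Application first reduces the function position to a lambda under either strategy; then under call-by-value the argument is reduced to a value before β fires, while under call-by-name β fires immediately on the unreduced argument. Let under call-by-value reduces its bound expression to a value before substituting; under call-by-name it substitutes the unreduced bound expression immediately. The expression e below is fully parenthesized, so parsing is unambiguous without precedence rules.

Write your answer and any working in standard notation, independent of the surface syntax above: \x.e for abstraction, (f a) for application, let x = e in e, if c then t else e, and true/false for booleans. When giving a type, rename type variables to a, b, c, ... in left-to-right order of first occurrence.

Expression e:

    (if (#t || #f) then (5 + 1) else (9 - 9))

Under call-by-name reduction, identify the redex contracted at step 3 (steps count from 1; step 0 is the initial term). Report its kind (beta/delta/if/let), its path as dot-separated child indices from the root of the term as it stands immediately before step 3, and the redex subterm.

Answer: delta at root : (5 + 1)

Working:
step 0: (if (true || false) then (5 + 1) else (9 - 9))
step 1: [delta@0] (if true then (5 + 1) else (9 - 9))
step 2: [if@root] (5 + 1)
step 3: [delta@root] 6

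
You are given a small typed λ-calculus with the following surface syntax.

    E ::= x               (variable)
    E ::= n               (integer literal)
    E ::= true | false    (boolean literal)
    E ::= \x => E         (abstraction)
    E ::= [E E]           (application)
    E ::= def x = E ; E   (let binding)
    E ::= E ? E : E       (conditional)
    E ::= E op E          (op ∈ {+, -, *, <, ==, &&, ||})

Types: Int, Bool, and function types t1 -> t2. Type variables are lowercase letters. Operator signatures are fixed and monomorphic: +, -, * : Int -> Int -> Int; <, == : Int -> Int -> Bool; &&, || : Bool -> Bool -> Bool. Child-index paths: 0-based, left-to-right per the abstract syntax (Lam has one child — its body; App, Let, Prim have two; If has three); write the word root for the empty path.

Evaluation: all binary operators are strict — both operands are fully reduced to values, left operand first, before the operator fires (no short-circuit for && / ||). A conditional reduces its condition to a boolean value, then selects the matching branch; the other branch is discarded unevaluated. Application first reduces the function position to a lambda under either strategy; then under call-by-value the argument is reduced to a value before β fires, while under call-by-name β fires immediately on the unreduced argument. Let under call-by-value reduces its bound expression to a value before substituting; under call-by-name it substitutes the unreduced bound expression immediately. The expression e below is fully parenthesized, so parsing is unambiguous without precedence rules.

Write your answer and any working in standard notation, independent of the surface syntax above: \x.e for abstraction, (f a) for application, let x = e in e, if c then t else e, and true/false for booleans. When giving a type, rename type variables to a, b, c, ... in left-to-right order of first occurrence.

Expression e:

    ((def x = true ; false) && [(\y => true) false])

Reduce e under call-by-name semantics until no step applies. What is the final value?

Working:
step 0: ((let x = true in false) && ((\y.true) false))
step 1: [let@0] (false && ((\y.true) false))
step 2: [beta@1] (false && true)
step 3: [delta@root] false

Answer: false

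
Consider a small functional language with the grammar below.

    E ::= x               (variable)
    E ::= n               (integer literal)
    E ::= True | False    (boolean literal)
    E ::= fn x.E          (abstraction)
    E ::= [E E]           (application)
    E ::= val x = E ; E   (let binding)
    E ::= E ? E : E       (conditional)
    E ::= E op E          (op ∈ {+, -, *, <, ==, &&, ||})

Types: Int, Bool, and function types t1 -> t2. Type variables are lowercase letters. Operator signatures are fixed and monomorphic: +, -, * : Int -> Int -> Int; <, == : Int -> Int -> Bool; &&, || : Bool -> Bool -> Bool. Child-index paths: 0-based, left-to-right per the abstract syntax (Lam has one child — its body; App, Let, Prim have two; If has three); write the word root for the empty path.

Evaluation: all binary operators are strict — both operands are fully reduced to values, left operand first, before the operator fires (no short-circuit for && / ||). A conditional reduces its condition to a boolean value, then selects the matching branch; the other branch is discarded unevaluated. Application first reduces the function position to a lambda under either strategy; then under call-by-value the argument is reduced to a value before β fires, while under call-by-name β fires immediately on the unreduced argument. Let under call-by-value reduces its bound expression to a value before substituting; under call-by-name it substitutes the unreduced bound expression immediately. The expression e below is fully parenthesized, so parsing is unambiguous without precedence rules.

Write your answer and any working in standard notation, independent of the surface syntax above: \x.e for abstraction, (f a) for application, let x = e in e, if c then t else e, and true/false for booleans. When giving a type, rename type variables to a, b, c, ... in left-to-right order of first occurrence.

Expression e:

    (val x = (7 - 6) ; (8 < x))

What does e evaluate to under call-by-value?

Answer: false

Trace:
step 0: (let x = (7 - 6) in (8 < x))
step 1: [delta@0] (let x = 1 in (8 < x))
step 2: [let@root] (8 < 1)
step 3: [delta@root] false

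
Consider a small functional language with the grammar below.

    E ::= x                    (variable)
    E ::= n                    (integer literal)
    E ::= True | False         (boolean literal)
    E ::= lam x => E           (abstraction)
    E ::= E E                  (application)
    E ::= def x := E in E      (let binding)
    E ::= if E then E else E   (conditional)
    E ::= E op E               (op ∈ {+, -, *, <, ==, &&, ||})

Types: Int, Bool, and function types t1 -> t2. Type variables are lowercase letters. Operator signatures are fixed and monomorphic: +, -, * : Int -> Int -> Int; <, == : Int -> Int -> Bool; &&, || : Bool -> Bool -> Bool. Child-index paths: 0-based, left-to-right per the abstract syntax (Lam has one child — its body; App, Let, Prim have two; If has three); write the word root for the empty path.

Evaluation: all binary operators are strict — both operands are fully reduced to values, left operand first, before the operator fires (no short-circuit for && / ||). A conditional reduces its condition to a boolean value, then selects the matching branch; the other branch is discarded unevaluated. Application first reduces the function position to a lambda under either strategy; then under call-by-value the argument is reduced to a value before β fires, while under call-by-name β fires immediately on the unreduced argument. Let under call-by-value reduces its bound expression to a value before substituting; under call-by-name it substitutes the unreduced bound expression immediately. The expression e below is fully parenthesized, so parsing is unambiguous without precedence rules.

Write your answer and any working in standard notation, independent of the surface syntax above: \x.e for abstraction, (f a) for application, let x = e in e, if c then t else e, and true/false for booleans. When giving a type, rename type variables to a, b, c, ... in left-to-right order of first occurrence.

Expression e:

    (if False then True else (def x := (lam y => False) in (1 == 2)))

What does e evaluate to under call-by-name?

Derivation:
step 0: (if false then true else (let x = (\y.false) in (1 == 2)))
step 1: [if@root] (let x = (\y.false) in (1 == 2))
step 2: [let@root] (1 == 2)
step 3: [delta@root] false

Answer: false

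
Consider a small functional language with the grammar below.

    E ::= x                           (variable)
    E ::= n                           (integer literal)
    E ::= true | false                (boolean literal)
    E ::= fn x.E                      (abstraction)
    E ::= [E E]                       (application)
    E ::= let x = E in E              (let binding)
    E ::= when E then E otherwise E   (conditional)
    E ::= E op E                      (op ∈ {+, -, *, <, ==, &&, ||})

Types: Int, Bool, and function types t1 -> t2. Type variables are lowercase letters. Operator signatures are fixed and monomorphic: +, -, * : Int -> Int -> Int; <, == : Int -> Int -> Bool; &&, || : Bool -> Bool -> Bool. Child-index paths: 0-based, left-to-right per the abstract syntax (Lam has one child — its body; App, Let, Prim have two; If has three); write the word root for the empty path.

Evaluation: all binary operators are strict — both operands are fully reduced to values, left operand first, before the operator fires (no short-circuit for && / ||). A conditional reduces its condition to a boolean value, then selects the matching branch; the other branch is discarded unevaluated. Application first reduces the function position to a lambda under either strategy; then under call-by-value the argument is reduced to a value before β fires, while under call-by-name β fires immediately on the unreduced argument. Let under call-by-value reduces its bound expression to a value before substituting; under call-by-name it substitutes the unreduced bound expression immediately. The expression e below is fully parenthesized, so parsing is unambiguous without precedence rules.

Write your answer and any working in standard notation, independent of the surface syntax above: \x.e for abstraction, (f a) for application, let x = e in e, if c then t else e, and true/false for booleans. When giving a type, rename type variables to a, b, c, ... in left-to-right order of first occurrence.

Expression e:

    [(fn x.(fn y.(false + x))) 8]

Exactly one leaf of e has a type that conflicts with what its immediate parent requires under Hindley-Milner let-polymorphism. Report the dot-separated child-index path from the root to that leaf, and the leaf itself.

Trace:
  unify Bool ~ Int
  FAIL: mismatch Bool ~ Int

Answer: 0.0.0.0 : false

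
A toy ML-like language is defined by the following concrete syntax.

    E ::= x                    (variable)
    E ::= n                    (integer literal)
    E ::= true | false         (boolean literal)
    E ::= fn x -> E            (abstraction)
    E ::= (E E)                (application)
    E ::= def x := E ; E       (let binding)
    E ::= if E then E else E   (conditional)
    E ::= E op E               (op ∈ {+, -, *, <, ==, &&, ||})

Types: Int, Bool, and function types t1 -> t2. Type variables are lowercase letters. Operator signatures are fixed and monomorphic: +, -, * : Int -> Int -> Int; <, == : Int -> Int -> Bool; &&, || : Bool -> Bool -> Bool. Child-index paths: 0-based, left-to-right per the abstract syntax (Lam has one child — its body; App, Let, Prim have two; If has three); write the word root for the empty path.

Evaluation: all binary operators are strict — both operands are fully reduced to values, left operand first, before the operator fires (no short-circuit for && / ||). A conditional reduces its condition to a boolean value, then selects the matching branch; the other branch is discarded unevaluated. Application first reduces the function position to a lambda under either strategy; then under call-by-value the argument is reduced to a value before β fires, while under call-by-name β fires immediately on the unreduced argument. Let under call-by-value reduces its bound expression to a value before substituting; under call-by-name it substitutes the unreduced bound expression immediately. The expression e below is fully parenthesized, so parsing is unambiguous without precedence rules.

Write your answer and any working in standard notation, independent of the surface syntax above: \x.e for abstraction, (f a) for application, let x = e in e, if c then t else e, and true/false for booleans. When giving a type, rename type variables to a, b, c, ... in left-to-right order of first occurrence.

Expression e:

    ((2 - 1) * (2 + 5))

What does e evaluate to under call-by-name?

Answer: 7

Working:
step 0: ((2 - 1) * (2 + 5))
step 1: [delta@0] (1 * (2 + 5))
step 2: [delta@1] (1 * 7)
step 3: [delta@root] 7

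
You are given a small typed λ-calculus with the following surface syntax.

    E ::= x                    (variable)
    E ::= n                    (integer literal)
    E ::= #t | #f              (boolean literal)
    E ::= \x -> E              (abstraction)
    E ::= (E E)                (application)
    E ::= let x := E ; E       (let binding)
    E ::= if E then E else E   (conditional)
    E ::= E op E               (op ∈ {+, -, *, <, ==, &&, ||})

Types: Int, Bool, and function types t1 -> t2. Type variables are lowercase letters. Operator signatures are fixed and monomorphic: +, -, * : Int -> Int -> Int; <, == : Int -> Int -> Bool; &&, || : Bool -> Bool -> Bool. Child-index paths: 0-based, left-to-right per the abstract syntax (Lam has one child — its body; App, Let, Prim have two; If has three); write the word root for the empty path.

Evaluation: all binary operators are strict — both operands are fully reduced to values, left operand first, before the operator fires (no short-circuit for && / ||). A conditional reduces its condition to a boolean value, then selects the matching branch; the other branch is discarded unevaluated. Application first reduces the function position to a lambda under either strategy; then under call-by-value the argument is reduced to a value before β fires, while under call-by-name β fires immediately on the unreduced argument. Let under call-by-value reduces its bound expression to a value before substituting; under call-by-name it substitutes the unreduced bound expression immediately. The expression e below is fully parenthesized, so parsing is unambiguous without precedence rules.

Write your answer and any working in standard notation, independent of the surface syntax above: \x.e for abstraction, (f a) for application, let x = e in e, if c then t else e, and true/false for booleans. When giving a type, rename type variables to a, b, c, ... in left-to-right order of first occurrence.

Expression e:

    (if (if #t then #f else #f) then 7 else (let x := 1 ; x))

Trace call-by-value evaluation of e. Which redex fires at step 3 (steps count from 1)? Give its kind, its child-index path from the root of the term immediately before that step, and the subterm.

Working:
step 0: (if (if true then false else false) then 7 else (let x = 1 in x))
step 1: [if@0] (if false then 7 else (let x = 1 in x))
step 2: [if@root] (let x = 1 in x)
step 3: [let@root] 1

Answer: let at root : (let x = 1 in x)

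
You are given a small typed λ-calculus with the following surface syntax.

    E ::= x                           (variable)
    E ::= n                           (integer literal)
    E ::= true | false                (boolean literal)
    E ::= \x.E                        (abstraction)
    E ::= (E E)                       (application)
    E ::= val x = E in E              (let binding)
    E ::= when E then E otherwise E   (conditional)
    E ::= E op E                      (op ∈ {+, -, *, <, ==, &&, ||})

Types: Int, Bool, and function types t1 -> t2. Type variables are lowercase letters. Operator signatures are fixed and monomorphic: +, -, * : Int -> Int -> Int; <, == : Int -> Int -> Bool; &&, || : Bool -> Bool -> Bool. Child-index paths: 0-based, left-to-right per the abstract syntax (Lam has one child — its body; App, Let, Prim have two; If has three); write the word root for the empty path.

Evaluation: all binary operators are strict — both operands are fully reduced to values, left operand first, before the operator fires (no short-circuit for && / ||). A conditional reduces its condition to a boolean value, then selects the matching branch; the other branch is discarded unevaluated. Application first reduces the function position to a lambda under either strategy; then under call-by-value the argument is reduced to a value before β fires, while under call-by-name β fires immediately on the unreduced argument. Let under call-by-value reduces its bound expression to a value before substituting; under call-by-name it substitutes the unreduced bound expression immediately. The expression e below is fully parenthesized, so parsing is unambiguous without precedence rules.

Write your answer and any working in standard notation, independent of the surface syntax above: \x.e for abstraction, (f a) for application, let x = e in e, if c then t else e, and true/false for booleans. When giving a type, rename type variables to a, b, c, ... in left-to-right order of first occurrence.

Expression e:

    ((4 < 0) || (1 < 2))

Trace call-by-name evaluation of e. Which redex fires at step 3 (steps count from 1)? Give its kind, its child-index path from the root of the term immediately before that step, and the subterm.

Answer: delta at root : (false || true)

Trace:
step 0: ((4 < 0) || (1 < 2))
step 1: [delta@0] (false || (1 < 2))
step 2: [delta@1] (false || true)
step 3: [delta@root] true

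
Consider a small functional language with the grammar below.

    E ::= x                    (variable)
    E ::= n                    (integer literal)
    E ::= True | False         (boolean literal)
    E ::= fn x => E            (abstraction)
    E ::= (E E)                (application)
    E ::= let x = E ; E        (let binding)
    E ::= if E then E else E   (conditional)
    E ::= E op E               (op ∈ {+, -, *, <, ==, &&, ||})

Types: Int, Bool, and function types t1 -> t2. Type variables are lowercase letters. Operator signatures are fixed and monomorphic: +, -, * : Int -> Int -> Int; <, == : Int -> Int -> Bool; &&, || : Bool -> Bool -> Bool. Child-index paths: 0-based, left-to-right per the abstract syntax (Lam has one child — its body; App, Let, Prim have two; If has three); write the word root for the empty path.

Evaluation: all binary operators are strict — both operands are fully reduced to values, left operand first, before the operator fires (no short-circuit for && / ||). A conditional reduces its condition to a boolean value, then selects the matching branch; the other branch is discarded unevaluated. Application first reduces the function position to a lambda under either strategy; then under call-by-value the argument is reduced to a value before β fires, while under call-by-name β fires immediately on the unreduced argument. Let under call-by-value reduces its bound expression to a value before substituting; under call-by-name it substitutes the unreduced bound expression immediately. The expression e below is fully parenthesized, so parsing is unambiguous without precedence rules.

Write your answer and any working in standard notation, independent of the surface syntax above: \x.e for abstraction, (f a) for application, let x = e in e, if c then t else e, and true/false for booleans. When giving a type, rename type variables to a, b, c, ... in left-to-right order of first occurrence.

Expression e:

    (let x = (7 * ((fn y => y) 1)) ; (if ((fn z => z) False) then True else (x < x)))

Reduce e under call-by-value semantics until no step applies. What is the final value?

Answer: false

Trace:
step 0: (let x = (7 * ((\y.y) 1)) in (if ((\z.z) false) then true else (x < x)))
step 1: [beta@0.1] (let x = (7 * 1) in (if ((\z.z) false) then true else (x < x)))
step 2: [delta@0] (let x = 7 in (if ((\z.z) false) then true else (x < x)))
step 3: [let@root] (if ((\z.z) false) then true else (7 < 7))
step 4: [beta@0] (if false then true else (7 < 7))
step 5: [if@root] (7 < 7)
step 6: [delta@root] false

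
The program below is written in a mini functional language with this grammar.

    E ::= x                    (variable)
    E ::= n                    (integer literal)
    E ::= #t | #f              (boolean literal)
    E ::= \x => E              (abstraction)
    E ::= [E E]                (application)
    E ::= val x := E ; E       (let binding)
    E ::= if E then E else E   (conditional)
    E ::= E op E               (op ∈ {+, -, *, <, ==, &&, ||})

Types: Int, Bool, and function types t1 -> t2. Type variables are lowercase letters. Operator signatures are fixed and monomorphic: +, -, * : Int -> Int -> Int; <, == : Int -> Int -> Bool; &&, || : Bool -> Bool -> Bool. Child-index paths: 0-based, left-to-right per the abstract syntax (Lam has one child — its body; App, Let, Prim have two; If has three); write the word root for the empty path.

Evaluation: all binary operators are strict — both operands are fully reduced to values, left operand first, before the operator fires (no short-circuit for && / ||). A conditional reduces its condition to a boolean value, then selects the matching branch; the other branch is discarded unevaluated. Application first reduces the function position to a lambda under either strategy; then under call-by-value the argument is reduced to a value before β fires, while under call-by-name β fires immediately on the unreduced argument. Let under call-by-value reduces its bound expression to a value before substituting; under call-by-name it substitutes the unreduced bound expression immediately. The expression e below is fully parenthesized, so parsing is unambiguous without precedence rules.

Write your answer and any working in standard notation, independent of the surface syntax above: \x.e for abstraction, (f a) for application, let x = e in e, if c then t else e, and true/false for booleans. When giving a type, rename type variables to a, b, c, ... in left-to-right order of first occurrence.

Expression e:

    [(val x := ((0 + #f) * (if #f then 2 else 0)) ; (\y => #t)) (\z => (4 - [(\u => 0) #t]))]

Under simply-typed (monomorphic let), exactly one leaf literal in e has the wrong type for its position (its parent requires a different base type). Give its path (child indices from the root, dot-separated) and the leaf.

Trace:
  unify Int ~ Int
  unify Bool ~ Int
  FAIL: mismatch Bool ~ Int

Answer: 0.0.0.1 : false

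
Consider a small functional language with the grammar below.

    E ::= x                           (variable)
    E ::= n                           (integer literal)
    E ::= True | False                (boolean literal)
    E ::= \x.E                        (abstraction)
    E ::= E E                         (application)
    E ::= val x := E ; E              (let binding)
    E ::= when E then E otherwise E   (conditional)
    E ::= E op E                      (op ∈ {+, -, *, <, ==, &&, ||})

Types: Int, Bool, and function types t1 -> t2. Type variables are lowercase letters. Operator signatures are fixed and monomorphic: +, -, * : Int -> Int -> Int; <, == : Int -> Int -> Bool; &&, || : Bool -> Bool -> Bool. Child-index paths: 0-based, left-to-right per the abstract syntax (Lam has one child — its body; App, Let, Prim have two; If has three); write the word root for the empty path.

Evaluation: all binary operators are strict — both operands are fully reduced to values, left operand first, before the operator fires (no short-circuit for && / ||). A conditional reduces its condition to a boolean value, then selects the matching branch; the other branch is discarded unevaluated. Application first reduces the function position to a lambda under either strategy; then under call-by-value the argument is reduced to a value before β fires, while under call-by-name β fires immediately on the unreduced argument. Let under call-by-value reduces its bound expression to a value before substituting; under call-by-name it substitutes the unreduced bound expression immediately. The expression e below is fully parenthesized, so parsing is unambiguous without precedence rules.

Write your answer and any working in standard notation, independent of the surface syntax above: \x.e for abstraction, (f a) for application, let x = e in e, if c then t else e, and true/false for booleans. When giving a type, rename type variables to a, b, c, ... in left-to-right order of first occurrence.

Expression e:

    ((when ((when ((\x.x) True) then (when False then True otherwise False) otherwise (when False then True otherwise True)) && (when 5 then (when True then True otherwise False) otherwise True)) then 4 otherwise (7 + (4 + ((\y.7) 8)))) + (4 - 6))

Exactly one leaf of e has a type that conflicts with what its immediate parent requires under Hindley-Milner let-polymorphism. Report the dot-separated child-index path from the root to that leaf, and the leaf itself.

Answer: 0.0.1.0 : 5

Working:
x : a
\x._ : a -> a
  unify a -> a ~ Bool -> b
  unify a ~ Bool
  unify Bool ~ b
_ _ : Bool
  unify Bool ~ Bool
  unify Bool ~ Bool
  unify Bool ~ Bool
  unify Bool ~ Bool
  unify Bool ~ Bool
  unify Bool ~ Bool
  unify Bool ~ Bool
  unify Int ~ Bool
  FAIL: mismatch Int ~ Bool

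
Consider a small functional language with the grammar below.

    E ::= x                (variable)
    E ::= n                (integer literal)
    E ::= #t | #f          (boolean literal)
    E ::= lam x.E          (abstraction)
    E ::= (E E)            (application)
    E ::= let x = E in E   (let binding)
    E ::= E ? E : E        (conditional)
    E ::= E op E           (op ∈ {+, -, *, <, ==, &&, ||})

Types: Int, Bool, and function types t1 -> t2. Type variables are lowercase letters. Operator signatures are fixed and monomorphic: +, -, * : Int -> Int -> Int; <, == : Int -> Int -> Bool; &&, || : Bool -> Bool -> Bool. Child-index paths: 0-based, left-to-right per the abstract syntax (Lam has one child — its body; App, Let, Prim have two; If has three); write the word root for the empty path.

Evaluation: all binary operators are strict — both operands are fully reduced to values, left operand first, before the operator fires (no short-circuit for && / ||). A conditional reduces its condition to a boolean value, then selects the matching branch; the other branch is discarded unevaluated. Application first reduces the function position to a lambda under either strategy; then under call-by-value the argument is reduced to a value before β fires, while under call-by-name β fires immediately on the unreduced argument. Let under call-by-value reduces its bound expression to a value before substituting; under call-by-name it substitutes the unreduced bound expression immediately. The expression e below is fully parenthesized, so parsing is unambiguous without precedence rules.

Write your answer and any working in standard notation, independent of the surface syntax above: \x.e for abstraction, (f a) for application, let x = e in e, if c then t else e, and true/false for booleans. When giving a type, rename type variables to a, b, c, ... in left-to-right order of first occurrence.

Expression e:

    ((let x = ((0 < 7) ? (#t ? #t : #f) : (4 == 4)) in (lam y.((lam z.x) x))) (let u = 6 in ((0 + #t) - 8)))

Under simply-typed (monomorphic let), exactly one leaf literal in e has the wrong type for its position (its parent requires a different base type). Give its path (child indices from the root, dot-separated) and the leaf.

Answer: 1.1.0.1 : true

Derivation:
  unify Int ~ Int
  unify Int ~ Int
  unify Bool ~ Bool
  unify Bool ~ Bool
  unify Bool ~ Bool
  unify Int ~ Int
  unify Int ~ Int
  unify Bool ~ Bool
let x : Bool
x : Bool
\z._ : b -> Bool
x : Bool
  unify b -> Bool ~ Bool -> c
  unify b ~ Bool
  unify Bool ~ c
_ _ : Bool
\y._ : a -> Bool
let u : Int
  unify Int ~ Int
  unify Bool ~ Int
  FAIL: mismatch Bool ~ Int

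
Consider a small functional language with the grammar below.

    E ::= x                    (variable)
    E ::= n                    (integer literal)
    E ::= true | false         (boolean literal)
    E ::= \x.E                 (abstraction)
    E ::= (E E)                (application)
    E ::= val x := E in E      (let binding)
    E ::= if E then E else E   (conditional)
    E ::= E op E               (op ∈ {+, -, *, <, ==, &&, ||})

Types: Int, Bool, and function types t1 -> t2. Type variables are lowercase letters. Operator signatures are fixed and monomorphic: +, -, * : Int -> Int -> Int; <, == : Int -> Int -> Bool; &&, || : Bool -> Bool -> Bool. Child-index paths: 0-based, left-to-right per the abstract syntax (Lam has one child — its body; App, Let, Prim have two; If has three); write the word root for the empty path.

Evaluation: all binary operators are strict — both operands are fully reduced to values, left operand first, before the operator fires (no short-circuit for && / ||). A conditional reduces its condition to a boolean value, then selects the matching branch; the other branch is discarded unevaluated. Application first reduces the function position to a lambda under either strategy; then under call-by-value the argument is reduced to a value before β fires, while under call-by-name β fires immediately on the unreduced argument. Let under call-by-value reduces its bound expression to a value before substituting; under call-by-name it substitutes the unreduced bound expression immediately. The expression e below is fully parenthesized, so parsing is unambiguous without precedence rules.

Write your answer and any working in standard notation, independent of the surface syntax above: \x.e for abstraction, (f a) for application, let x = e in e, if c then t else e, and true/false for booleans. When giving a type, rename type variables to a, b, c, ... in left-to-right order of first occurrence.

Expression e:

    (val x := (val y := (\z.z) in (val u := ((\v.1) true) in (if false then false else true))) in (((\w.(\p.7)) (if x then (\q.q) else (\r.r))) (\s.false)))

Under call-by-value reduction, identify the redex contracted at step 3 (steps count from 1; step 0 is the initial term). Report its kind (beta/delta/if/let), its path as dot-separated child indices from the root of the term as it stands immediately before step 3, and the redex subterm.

Derivation:
step 0: (let x = (let y = (\z.z) in (let u = ((\v.1) true) in (if false then false else true))) in (((\w.(\p.7)) (if x then (\q.q) else (\r.r))) (\s.false)))
step 1: [let@0] (let x = (let u = ((\v.1) true) in (if false then false else true)) in (((\w.(\p.7)) (if x then (\q.q) else (\r.r))) (\s.false)))
step 2: [beta@0.0] (let x = (let u = 1 in (if false then false else true)) in (((\w.(\p.7)) (if x then (\q.q) else (\r.r))) (\s.false)))
step 3: [let@0] (let x = (if false then false else true) in (((\w.(\p.7)) (if x then (\q.q) else (\r.r))) (\s.false)))

Answer: let at 0 : (let u = 1 in (if false then false else true))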